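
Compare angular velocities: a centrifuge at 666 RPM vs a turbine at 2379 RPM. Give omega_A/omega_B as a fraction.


Given: RPM_A = 666, RPM_B = 2379
omega = 2*pi*RPM/60, so omega_A/omega_B = RPM_A / RPM_B
omega_A/omega_B = 666 / 2379
omega_A/omega_B = 222/793

222/793


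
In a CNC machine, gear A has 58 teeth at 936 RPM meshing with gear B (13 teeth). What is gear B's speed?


Given: N1 = 58 teeth, w1 = 936 RPM, N2 = 13 teeth
Using N1*w1 = N2*w2
w2 = N1*w1 / N2
w2 = 58*936 / 13
w2 = 54288 / 13
w2 = 4176 RPM

4176 RPM


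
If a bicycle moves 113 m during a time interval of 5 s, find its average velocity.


Given: distance d = 113 m, time t = 5 s
Using v = d / t
v = 113 / 5
v = 113/5 m/s

113/5 m/s


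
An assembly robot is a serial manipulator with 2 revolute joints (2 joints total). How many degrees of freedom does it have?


Given: serial robot with 2 revolute joints
DOF contribution per joint type: revolute=1, prismatic=1, spherical=3, fixed=0
DOF = 2*1
DOF = 2

2


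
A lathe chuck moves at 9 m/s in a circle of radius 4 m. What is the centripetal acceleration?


Given: v = 9 m/s, r = 4 m
Using a_c = v^2 / r
a_c = 9^2 / 4
a_c = 81 / 4
a_c = 81/4 m/s^2

81/4 m/s^2


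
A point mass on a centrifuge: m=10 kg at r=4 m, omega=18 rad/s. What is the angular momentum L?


Given: m = 10 kg, r = 4 m, omega = 18 rad/s
For a point mass: I = m*r^2
I = 10*4^2 = 10*16 = 160
L = I*omega = 160*18
L = 2880 kg*m^2/s

2880 kg*m^2/s


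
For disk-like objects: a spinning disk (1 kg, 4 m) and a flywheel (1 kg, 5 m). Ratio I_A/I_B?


Given: M1=1 kg, R1=4 m, M2=1 kg, R2=5 m
For a disk: I = (1/2)*M*R^2, so I_A/I_B = (M1*R1^2)/(M2*R2^2)
M1*R1^2 = 1*16 = 16
M2*R2^2 = 1*25 = 25
I_A/I_B = 16/25 = 16/25

16/25


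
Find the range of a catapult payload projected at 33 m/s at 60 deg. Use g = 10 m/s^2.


Given: v0 = 33 m/s, theta = 60 deg, g = 10 m/s^2
sin(2*60) = sin(120) = sqrt(3)/2
Using R = v0^2 * sin(2*theta) / g
R = 33^2 * (sqrt(3)/2) / 10
R = 1089 * sqrt(3) / 20
R = 1089/20*sqrt(3) m

1089/20*sqrt(3) m


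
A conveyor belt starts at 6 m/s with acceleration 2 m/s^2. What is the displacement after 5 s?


Given: v0 = 6 m/s, a = 2 m/s^2, t = 5 s
Using s = v0*t + (1/2)*a*t^2
s = 6*5 + (1/2)*2*5^2
s = 30 + (1/2)*50
s = 30 + 25
s = 55

55 m


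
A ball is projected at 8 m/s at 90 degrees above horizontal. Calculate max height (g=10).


Given: v0 = 8 m/s, theta = 90 deg, g = 10 m/s^2
sin^2(90) = 1
Using H = v0^2 * sin^2(theta) / (2*g)
H = 8^2 * 1 / (2*10)
H = 64 * 1 / 20
H = 64 / 20
H = 16/5 m

16/5 m


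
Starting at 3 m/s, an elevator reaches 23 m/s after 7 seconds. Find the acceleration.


Given: initial velocity v0 = 3 m/s, final velocity v = 23 m/s, time t = 7 s
Using a = (v - v0) / t
a = (23 - 3) / 7
a = 20 / 7
a = 20/7 m/s^2

20/7 m/s^2


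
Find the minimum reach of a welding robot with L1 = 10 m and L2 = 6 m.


Given: L1 = 10 m, L2 = 6 m
For a 2-link planar arm, min reach = |L1 - L2| (second link folded back)
Min reach = |10 - 6|
Min reach = 4 m

4 m


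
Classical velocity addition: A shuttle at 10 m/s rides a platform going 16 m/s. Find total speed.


Given: object velocity = 10 m/s, platform velocity = 16 m/s (same direction)
Using classical velocity addition: v_total = v_object + v_platform
v_total = 10 + 16
v_total = 26 m/s

26 m/s


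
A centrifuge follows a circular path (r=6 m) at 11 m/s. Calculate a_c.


Given: v = 11 m/s, r = 6 m
Using a_c = v^2 / r
a_c = 11^2 / 6
a_c = 121 / 6
a_c = 121/6 m/s^2

121/6 m/s^2


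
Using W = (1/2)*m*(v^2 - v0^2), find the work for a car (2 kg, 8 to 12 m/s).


Given: m = 2 kg, v0 = 8 m/s, v = 12 m/s
Using W = (1/2)*m*(v^2 - v0^2)
v^2 = 12^2 = 144
v0^2 = 8^2 = 64
v^2 - v0^2 = 144 - 64 = 80
W = (1/2)*2*80 = 80 J

80 J


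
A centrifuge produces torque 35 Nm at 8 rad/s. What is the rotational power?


Given: tau = 35 Nm, omega = 8 rad/s
Using P = tau * omega
P = 35 * 8
P = 280 W

280 W


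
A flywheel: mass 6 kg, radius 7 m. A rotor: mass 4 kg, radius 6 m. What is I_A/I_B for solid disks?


Given: M1=6 kg, R1=7 m, M2=4 kg, R2=6 m
For a disk: I = (1/2)*M*R^2, so I_A/I_B = (M1*R1^2)/(M2*R2^2)
M1*R1^2 = 6*49 = 294
M2*R2^2 = 4*36 = 144
I_A/I_B = 294/144 = 49/24

49/24


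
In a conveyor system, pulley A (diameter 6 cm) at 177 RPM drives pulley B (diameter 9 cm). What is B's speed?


Given: D1 = 6 cm, w1 = 177 RPM, D2 = 9 cm
Using D1*w1 = D2*w2
w2 = D1*w1 / D2
w2 = 6*177 / 9
w2 = 1062 / 9
w2 = 118 RPM

118 RPM


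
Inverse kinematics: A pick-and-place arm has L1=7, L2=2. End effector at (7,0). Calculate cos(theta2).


Given: L1 = 7, L2 = 2, target (x, y) = (7, 0)
Using cos(theta2) = (x^2 + y^2 - L1^2 - L2^2) / (2*L1*L2)
x^2 + y^2 = 7^2 + 0 = 49
L1^2 + L2^2 = 49 + 4 = 53
Numerator = 49 - 53 = -4
Denominator = 2*7*2 = 28
cos(theta2) = -4/28 = -1/7

-1/7


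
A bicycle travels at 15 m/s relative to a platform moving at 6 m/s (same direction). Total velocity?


Given: object velocity = 15 m/s, platform velocity = 6 m/s (same direction)
Using classical velocity addition: v_total = v_object + v_platform
v_total = 15 + 6
v_total = 21 m/s

21 m/s


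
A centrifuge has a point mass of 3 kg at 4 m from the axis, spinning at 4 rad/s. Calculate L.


Given: m = 3 kg, r = 4 m, omega = 4 rad/s
For a point mass: I = m*r^2
I = 3*4^2 = 3*16 = 48
L = I*omega = 48*4
L = 192 kg*m^2/s

192 kg*m^2/s


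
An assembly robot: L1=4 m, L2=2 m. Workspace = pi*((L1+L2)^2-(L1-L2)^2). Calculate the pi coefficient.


Given: L1 = 4, L2 = 2
(L1+L2)^2 = (6)^2 = 36
(L1-L2)^2 = (2)^2 = 4
Difference = 36 - 4 = 32
This equals 4*L1*L2 = 4*4*2 = 32
Workspace area = 32*pi

32


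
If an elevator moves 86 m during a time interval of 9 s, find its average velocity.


Given: distance d = 86 m, time t = 9 s
Using v = d / t
v = 86 / 9
v = 86/9 m/s

86/9 m/s


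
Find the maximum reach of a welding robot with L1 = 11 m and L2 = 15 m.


Given: L1 = 11 m, L2 = 15 m
For a 2-link planar arm, max reach = L1 + L2 (fully extended)
Max reach = 11 + 15
Max reach = 26 m

26 m


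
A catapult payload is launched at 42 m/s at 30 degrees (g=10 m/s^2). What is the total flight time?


Given: v0 = 42 m/s, theta = 30 deg, g = 10 m/s^2
sin(30) = 1/2
Using T = 2*v0*sin(theta) / g
T = 2*42*1/2 / 10
T = 42 / 10
T = 21/5 s

21/5 s


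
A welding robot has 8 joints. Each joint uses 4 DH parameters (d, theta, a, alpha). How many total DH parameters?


Given: 8 joints, 4 DH parameters per joint (d, theta, a, alpha)
Total DH parameters = number_of_joints * 4
Total = 8 * 4
Total = 32

32


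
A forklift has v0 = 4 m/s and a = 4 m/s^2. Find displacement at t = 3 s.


Given: v0 = 4 m/s, a = 4 m/s^2, t = 3 s
Using s = v0*t + (1/2)*a*t^2
s = 4*3 + (1/2)*4*3^2
s = 12 + (1/2)*36
s = 12 + 18
s = 30

30 m


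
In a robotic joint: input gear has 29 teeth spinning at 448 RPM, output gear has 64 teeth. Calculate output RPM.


Given: N1 = 29 teeth, w1 = 448 RPM, N2 = 64 teeth
Using N1*w1 = N2*w2
w2 = N1*w1 / N2
w2 = 29*448 / 64
w2 = 12992 / 64
w2 = 203 RPM

203 RPM


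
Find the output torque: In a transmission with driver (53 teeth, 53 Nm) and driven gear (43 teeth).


Given: N1 = 53, N2 = 43, T1 = 53 Nm
Using T2/T1 = N2/N1
T2 = T1 * N2 / N1
T2 = 53 * 43 / 53
T2 = 2279 / 53
T2 = 43 Nm

43 Nm


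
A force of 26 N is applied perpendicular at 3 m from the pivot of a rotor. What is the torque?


Given: F = 26 N, r = 3 m, angle = 90 deg (perpendicular)
Using tau = F * r * sin(90)
sin(90) = 1
tau = 26 * 3 * 1
tau = 78 Nm

78 Nm


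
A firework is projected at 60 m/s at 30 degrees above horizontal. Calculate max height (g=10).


Given: v0 = 60 m/s, theta = 30 deg, g = 10 m/s^2
sin^2(30) = 1/4
Using H = v0^2 * sin^2(theta) / (2*g)
H = 60^2 * 1/4 / (2*10)
H = 3600 * 1/4 / 20
H = 900 / 20
H = 45 m

45 m


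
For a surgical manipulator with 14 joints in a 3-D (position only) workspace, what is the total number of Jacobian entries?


Given: task space dimension = 3, joints = 14
Jacobian is a 3 x 14 matrix
Total entries = rows * columns
Total = 3 * 14
Total = 42

42


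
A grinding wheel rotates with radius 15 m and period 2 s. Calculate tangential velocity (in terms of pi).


Given: radius r = 15 m, period T = 2 s
Using v = 2*pi*r / T
v = 2*pi*15 / 2
v = 30*pi / 2
v = 15*pi m/s

15*pi m/s


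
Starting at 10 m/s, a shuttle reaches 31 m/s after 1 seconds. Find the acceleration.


Given: initial velocity v0 = 10 m/s, final velocity v = 31 m/s, time t = 1 s
Using a = (v - v0) / t
a = (31 - 10) / 1
a = 21 / 1
a = 21 m/s^2

21 m/s^2


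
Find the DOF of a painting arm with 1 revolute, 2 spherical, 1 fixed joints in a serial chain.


Given: serial robot with 1 revolute, 2 spherical, 1 fixed joints
DOF contribution per joint type: revolute=1, prismatic=1, spherical=3, fixed=0
DOF = 1*1 + 2*3 + 1*0
DOF = 7

7


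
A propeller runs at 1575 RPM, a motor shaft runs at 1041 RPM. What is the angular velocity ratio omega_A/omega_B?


Given: RPM_A = 1575, RPM_B = 1041
omega = 2*pi*RPM/60, so omega_A/omega_B = RPM_A / RPM_B
omega_A/omega_B = 1575 / 1041
omega_A/omega_B = 525/347

525/347


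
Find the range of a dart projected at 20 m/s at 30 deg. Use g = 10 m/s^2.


Given: v0 = 20 m/s, theta = 30 deg, g = 10 m/s^2
sin(2*30) = sin(60) = sqrt(3)/2
Using R = v0^2 * sin(2*theta) / g
R = 20^2 * (sqrt(3)/2) / 10
R = 400 * sqrt(3) / 20
R = 20*sqrt(3) m

20*sqrt(3) m


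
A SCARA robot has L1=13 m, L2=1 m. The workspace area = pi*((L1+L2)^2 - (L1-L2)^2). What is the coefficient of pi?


Given: L1 = 13, L2 = 1
(L1+L2)^2 = (14)^2 = 196
(L1-L2)^2 = (12)^2 = 144
Difference = 196 - 144 = 52
This equals 4*L1*L2 = 4*13*1 = 52
Workspace area = 52*pi

52


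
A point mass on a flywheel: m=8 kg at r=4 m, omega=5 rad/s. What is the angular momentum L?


Given: m = 8 kg, r = 4 m, omega = 5 rad/s
For a point mass: I = m*r^2
I = 8*4^2 = 8*16 = 128
L = I*omega = 128*5
L = 640 kg*m^2/s

640 kg*m^2/s


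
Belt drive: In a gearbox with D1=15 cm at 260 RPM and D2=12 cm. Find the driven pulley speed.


Given: D1 = 15 cm, w1 = 260 RPM, D2 = 12 cm
Using D1*w1 = D2*w2
w2 = D1*w1 / D2
w2 = 15*260 / 12
w2 = 3900 / 12
w2 = 325 RPM

325 RPM


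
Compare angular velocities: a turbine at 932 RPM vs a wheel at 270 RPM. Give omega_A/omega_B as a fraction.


Given: RPM_A = 932, RPM_B = 270
omega = 2*pi*RPM/60, so omega_A/omega_B = RPM_A / RPM_B
omega_A/omega_B = 932 / 270
omega_A/omega_B = 466/135

466/135


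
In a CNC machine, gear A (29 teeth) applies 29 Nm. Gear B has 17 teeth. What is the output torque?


Given: N1 = 29, N2 = 17, T1 = 29 Nm
Using T2/T1 = N2/N1
T2 = T1 * N2 / N1
T2 = 29 * 17 / 29
T2 = 493 / 29
T2 = 17 Nm

17 Nm


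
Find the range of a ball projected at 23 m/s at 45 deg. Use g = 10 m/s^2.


Given: v0 = 23 m/s, theta = 45 deg, g = 10 m/s^2
sin(2*45) = sin(90) = 1
Using R = v0^2 * sin(2*theta) / g
R = 23^2 * 1 / 10
R = 529 / 10
R = 529/10 m

529/10 m


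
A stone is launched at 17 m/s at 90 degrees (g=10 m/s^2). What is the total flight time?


Given: v0 = 17 m/s, theta = 90 deg, g = 10 m/s^2
sin(90) = 1
Using T = 2*v0*sin(theta) / g
T = 2*17*1 / 10
T = 34 / 10
T = 17/5 s

17/5 s


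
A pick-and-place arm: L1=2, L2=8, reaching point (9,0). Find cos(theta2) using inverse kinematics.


Given: L1 = 2, L2 = 8, target (x, y) = (9, 0)
Using cos(theta2) = (x^2 + y^2 - L1^2 - L2^2) / (2*L1*L2)
x^2 + y^2 = 9^2 + 0 = 81
L1^2 + L2^2 = 4 + 64 = 68
Numerator = 81 - 68 = 13
Denominator = 2*2*8 = 32
cos(theta2) = 13/32 = 13/32

13/32


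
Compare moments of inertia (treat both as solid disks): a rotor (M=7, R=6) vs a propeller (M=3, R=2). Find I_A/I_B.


Given: M1=7 kg, R1=6 m, M2=3 kg, R2=2 m
For a disk: I = (1/2)*M*R^2, so I_A/I_B = (M1*R1^2)/(M2*R2^2)
M1*R1^2 = 7*36 = 252
M2*R2^2 = 3*4 = 12
I_A/I_B = 252/12 = 21

21


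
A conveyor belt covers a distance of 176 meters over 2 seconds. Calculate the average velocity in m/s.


Given: distance d = 176 m, time t = 2 s
Using v = d / t
v = 176 / 2
v = 88 m/s

88 m/s


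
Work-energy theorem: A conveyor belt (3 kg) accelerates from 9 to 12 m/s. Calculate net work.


Given: m = 3 kg, v0 = 9 m/s, v = 12 m/s
Using W = (1/2)*m*(v^2 - v0^2)
v^2 = 12^2 = 144
v0^2 = 9^2 = 81
v^2 - v0^2 = 144 - 81 = 63
W = (1/2)*3*63 = 189/2 J

189/2 J


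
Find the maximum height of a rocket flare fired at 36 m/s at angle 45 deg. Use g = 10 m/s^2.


Given: v0 = 36 m/s, theta = 45 deg, g = 10 m/s^2
sin^2(45) = 1/2
Using H = v0^2 * sin^2(theta) / (2*g)
H = 36^2 * 1/2 / (2*10)
H = 1296 * 1/2 / 20
H = 648 / 20
H = 162/5 m

162/5 m


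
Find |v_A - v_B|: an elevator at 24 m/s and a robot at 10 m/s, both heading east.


Given: v_A = 24 m/s east, v_B = 10 m/s east
Both move in the same direction; relative speed = |v_A - v_B|
|24 - 10| = |14|
= 14 m/s

14 m/s


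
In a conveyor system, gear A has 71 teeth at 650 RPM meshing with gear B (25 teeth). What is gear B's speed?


Given: N1 = 71 teeth, w1 = 650 RPM, N2 = 25 teeth
Using N1*w1 = N2*w2
w2 = N1*w1 / N2
w2 = 71*650 / 25
w2 = 46150 / 25
w2 = 1846 RPM

1846 RPM


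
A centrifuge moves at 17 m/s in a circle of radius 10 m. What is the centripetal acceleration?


Given: v = 17 m/s, r = 10 m
Using a_c = v^2 / r
a_c = 17^2 / 10
a_c = 289 / 10
a_c = 289/10 m/s^2

289/10 m/s^2


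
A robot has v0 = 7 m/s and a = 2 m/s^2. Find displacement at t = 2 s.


Given: v0 = 7 m/s, a = 2 m/s^2, t = 2 s
Using s = v0*t + (1/2)*a*t^2
s = 7*2 + (1/2)*2*2^2
s = 14 + (1/2)*8
s = 14 + 4
s = 18

18 m


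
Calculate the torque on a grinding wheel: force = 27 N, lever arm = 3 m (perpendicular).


Given: F = 27 N, r = 3 m, angle = 90 deg (perpendicular)
Using tau = F * r * sin(90)
sin(90) = 1
tau = 27 * 3 * 1
tau = 81 Nm

81 Nm


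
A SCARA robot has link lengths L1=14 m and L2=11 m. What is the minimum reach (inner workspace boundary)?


Given: L1 = 14 m, L2 = 11 m
For a 2-link planar arm, min reach = |L1 - L2| (second link folded back)
Min reach = |14 - 11|
Min reach = 3 m

3 m


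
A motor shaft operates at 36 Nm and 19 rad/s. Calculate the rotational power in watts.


Given: tau = 36 Nm, omega = 19 rad/s
Using P = tau * omega
P = 36 * 19
P = 684 W

684 W


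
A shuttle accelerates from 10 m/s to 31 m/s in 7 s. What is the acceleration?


Given: initial velocity v0 = 10 m/s, final velocity v = 31 m/s, time t = 7 s
Using a = (v - v0) / t
a = (31 - 10) / 7
a = 21 / 7
a = 3 m/s^2

3 m/s^2


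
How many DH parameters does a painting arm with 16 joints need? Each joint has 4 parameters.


Given: 16 joints, 4 DH parameters per joint (d, theta, a, alpha)
Total DH parameters = number_of_joints * 4
Total = 16 * 4
Total = 64

64


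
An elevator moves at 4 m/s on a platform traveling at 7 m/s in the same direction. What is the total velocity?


Given: object velocity = 4 m/s, platform velocity = 7 m/s (same direction)
Using classical velocity addition: v_total = v_object + v_platform
v_total = 4 + 7
v_total = 11 m/s

11 m/s


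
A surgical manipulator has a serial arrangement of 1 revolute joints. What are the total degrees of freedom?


Given: serial robot with 1 revolute joints
DOF contribution per joint type: revolute=1, prismatic=1, spherical=3, fixed=0
DOF = 1*1
DOF = 1

1


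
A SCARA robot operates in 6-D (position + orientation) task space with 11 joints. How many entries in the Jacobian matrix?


Given: task space dimension = 6, joints = 11
Jacobian is a 6 x 11 matrix
Total entries = rows * columns
Total = 6 * 11
Total = 66

66


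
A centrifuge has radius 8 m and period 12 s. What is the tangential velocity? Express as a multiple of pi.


Given: radius r = 8 m, period T = 12 s
Using v = 2*pi*r / T
v = 2*pi*8 / 12
v = 16*pi / 12
v = 4/3*pi m/s

4/3*pi m/s


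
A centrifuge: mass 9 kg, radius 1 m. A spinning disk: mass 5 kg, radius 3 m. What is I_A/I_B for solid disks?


Given: M1=9 kg, R1=1 m, M2=5 kg, R2=3 m
For a disk: I = (1/2)*M*R^2, so I_A/I_B = (M1*R1^2)/(M2*R2^2)
M1*R1^2 = 9*1 = 9
M2*R2^2 = 5*9 = 45
I_A/I_B = 9/45 = 1/5

1/5


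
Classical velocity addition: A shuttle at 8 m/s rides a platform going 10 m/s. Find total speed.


Given: object velocity = 8 m/s, platform velocity = 10 m/s (same direction)
Using classical velocity addition: v_total = v_object + v_platform
v_total = 8 + 10
v_total = 18 m/s

18 m/s


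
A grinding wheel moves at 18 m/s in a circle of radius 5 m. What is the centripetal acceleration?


Given: v = 18 m/s, r = 5 m
Using a_c = v^2 / r
a_c = 18^2 / 5
a_c = 324 / 5
a_c = 324/5 m/s^2

324/5 m/s^2


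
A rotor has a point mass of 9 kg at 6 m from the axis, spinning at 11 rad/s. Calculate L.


Given: m = 9 kg, r = 6 m, omega = 11 rad/s
For a point mass: I = m*r^2
I = 9*6^2 = 9*36 = 324
L = I*omega = 324*11
L = 3564 kg*m^2/s

3564 kg*m^2/s


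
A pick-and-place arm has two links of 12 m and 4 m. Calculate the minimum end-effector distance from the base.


Given: L1 = 12 m, L2 = 4 m
For a 2-link planar arm, min reach = |L1 - L2| (second link folded back)
Min reach = |12 - 4|
Min reach = 8 m

8 m


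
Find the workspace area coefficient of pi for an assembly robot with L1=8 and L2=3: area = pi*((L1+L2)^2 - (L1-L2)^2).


Given: L1 = 8, L2 = 3
(L1+L2)^2 = (11)^2 = 121
(L1-L2)^2 = (5)^2 = 25
Difference = 121 - 25 = 96
This equals 4*L1*L2 = 4*8*3 = 96
Workspace area = 96*pi

96


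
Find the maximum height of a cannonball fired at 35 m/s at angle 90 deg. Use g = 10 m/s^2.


Given: v0 = 35 m/s, theta = 90 deg, g = 10 m/s^2
sin^2(90) = 1
Using H = v0^2 * sin^2(theta) / (2*g)
H = 35^2 * 1 / (2*10)
H = 1225 * 1 / 20
H = 1225 / 20
H = 245/4 m

245/4 m


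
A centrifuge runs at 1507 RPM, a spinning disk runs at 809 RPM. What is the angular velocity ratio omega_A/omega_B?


Given: RPM_A = 1507, RPM_B = 809
omega = 2*pi*RPM/60, so omega_A/omega_B = RPM_A / RPM_B
omega_A/omega_B = 1507 / 809
omega_A/omega_B = 1507/809

1507/809


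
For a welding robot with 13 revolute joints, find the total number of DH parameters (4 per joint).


Given: 13 joints, 4 DH parameters per joint (d, theta, a, alpha)
Total DH parameters = number_of_joints * 4
Total = 13 * 4
Total = 52

52


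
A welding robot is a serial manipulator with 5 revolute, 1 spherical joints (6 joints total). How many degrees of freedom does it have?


Given: serial robot with 5 revolute, 1 spherical joints
DOF contribution per joint type: revolute=1, prismatic=1, spherical=3, fixed=0
DOF = 5*1 + 1*3
DOF = 8

8


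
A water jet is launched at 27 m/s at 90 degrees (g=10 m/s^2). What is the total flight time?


Given: v0 = 27 m/s, theta = 90 deg, g = 10 m/s^2
sin(90) = 1
Using T = 2*v0*sin(theta) / g
T = 2*27*1 / 10
T = 54 / 10
T = 27/5 s

27/5 s


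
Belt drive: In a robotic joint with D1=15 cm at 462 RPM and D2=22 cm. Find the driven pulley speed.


Given: D1 = 15 cm, w1 = 462 RPM, D2 = 22 cm
Using D1*w1 = D2*w2
w2 = D1*w1 / D2
w2 = 15*462 / 22
w2 = 6930 / 22
w2 = 315 RPM

315 RPM


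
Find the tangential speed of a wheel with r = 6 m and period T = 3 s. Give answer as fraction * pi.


Given: radius r = 6 m, period T = 3 s
Using v = 2*pi*r / T
v = 2*pi*6 / 3
v = 12*pi / 3
v = 4*pi m/s

4*pi m/s


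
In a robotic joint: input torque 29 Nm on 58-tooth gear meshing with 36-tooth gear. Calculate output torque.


Given: N1 = 58, N2 = 36, T1 = 29 Nm
Using T2/T1 = N2/N1
T2 = T1 * N2 / N1
T2 = 29 * 36 / 58
T2 = 1044 / 58
T2 = 18 Nm

18 Nm


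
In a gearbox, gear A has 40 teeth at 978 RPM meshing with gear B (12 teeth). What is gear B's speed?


Given: N1 = 40 teeth, w1 = 978 RPM, N2 = 12 teeth
Using N1*w1 = N2*w2
w2 = N1*w1 / N2
w2 = 40*978 / 12
w2 = 39120 / 12
w2 = 3260 RPM

3260 RPM


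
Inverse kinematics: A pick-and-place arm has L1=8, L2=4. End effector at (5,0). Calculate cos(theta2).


Given: L1 = 8, L2 = 4, target (x, y) = (5, 0)
Using cos(theta2) = (x^2 + y^2 - L1^2 - L2^2) / (2*L1*L2)
x^2 + y^2 = 5^2 + 0 = 25
L1^2 + L2^2 = 64 + 16 = 80
Numerator = 25 - 80 = -55
Denominator = 2*8*4 = 64
cos(theta2) = -55/64 = -55/64

-55/64


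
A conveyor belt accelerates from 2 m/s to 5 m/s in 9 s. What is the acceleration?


Given: initial velocity v0 = 2 m/s, final velocity v = 5 m/s, time t = 9 s
Using a = (v - v0) / t
a = (5 - 2) / 9
a = 3 / 9
a = 1/3 m/s^2

1/3 m/s^2


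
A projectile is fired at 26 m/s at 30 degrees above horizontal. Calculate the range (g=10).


Given: v0 = 26 m/s, theta = 30 deg, g = 10 m/s^2
sin(2*30) = sin(60) = sqrt(3)/2
Using R = v0^2 * sin(2*theta) / g
R = 26^2 * (sqrt(3)/2) / 10
R = 676 * sqrt(3) / 20
R = 169/5*sqrt(3) m

169/5*sqrt(3) m


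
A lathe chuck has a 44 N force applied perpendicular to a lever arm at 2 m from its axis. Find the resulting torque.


Given: F = 44 N, r = 2 m, angle = 90 deg (perpendicular)
Using tau = F * r * sin(90)
sin(90) = 1
tau = 44 * 2 * 1
tau = 88 Nm

88 Nm


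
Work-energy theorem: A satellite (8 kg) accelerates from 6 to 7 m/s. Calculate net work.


Given: m = 8 kg, v0 = 6 m/s, v = 7 m/s
Using W = (1/2)*m*(v^2 - v0^2)
v^2 = 7^2 = 49
v0^2 = 6^2 = 36
v^2 - v0^2 = 49 - 36 = 13
W = (1/2)*8*13 = 52 J

52 J


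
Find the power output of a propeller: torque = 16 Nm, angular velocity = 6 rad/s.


Given: tau = 16 Nm, omega = 6 rad/s
Using P = tau * omega
P = 16 * 6
P = 96 W

96 W


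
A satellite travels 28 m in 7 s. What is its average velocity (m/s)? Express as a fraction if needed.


Given: distance d = 28 m, time t = 7 s
Using v = d / t
v = 28 / 7
v = 4 m/s

4 m/s


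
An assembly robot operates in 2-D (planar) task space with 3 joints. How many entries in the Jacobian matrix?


Given: task space dimension = 2, joints = 3
Jacobian is a 2 x 3 matrix
Total entries = rows * columns
Total = 2 * 3
Total = 6

6


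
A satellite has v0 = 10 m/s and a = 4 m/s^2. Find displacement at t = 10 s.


Given: v0 = 10 m/s, a = 4 m/s^2, t = 10 s
Using s = v0*t + (1/2)*a*t^2
s = 10*10 + (1/2)*4*10^2
s = 100 + (1/2)*400
s = 100 + 200
s = 300

300 m


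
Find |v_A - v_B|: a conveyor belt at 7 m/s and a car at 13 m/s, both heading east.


Given: v_A = 7 m/s east, v_B = 13 m/s east
Both move in the same direction; relative speed = |v_A - v_B|
|7 - 13| = |-6|
= 6 m/s

6 m/s


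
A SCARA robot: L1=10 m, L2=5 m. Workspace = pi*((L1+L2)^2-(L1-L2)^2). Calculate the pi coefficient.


Given: L1 = 10, L2 = 5
(L1+L2)^2 = (15)^2 = 225
(L1-L2)^2 = (5)^2 = 25
Difference = 225 - 25 = 200
This equals 4*L1*L2 = 4*10*5 = 200
Workspace area = 200*pi

200


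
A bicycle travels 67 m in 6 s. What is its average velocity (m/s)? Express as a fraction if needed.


Given: distance d = 67 m, time t = 6 s
Using v = d / t
v = 67 / 6
v = 67/6 m/s

67/6 m/s


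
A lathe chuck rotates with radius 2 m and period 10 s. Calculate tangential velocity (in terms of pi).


Given: radius r = 2 m, period T = 10 s
Using v = 2*pi*r / T
v = 2*pi*2 / 10
v = 4*pi / 10
v = 2/5*pi m/s

2/5*pi m/s


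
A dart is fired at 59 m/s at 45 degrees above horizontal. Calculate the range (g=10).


Given: v0 = 59 m/s, theta = 45 deg, g = 10 m/s^2
sin(2*45) = sin(90) = 1
Using R = v0^2 * sin(2*theta) / g
R = 59^2 * 1 / 10
R = 3481 / 10
R = 3481/10 m

3481/10 m


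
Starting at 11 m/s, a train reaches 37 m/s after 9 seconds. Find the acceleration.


Given: initial velocity v0 = 11 m/s, final velocity v = 37 m/s, time t = 9 s
Using a = (v - v0) / t
a = (37 - 11) / 9
a = 26 / 9
a = 26/9 m/s^2

26/9 m/s^2


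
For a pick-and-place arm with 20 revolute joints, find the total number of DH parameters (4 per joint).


Given: 20 joints, 4 DH parameters per joint (d, theta, a, alpha)
Total DH parameters = number_of_joints * 4
Total = 20 * 4
Total = 80

80


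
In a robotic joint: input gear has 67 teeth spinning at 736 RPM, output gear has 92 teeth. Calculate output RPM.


Given: N1 = 67 teeth, w1 = 736 RPM, N2 = 92 teeth
Using N1*w1 = N2*w2
w2 = N1*w1 / N2
w2 = 67*736 / 92
w2 = 49312 / 92
w2 = 536 RPM

536 RPM


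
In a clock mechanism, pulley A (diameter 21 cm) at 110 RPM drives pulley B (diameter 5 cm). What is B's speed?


Given: D1 = 21 cm, w1 = 110 RPM, D2 = 5 cm
Using D1*w1 = D2*w2
w2 = D1*w1 / D2
w2 = 21*110 / 5
w2 = 2310 / 5
w2 = 462 RPM

462 RPM


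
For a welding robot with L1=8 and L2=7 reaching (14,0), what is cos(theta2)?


Given: L1 = 8, L2 = 7, target (x, y) = (14, 0)
Using cos(theta2) = (x^2 + y^2 - L1^2 - L2^2) / (2*L1*L2)
x^2 + y^2 = 14^2 + 0 = 196
L1^2 + L2^2 = 64 + 49 = 113
Numerator = 196 - 113 = 83
Denominator = 2*8*7 = 112
cos(theta2) = 83/112 = 83/112

83/112


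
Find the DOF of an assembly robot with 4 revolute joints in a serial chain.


Given: serial robot with 4 revolute joints
DOF contribution per joint type: revolute=1, prismatic=1, spherical=3, fixed=0
DOF = 4*1
DOF = 4

4


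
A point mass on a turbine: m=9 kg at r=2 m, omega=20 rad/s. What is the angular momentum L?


Given: m = 9 kg, r = 2 m, omega = 20 rad/s
For a point mass: I = m*r^2
I = 9*2^2 = 9*4 = 36
L = I*omega = 36*20
L = 720 kg*m^2/s

720 kg*m^2/s


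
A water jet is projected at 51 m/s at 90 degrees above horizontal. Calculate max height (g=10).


Given: v0 = 51 m/s, theta = 90 deg, g = 10 m/s^2
sin^2(90) = 1
Using H = v0^2 * sin^2(theta) / (2*g)
H = 51^2 * 1 / (2*10)
H = 2601 * 1 / 20
H = 2601 / 20
H = 2601/20 m

2601/20 m


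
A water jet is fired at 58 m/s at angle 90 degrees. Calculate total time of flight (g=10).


Given: v0 = 58 m/s, theta = 90 deg, g = 10 m/s^2
sin(90) = 1
Using T = 2*v0*sin(theta) / g
T = 2*58*1 / 10
T = 116 / 10
T = 58/5 s

58/5 s


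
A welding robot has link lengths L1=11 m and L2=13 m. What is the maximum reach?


Given: L1 = 11 m, L2 = 13 m
For a 2-link planar arm, max reach = L1 + L2 (fully extended)
Max reach = 11 + 13
Max reach = 24 m

24 m


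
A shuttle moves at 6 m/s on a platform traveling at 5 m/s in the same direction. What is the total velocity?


Given: object velocity = 6 m/s, platform velocity = 5 m/s (same direction)
Using classical velocity addition: v_total = v_object + v_platform
v_total = 6 + 5
v_total = 11 m/s

11 m/s


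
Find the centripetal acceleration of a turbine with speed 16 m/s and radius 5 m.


Given: v = 16 m/s, r = 5 m
Using a_c = v^2 / r
a_c = 16^2 / 5
a_c = 256 / 5
a_c = 256/5 m/s^2

256/5 m/s^2


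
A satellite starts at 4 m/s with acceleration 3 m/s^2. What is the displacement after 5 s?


Given: v0 = 4 m/s, a = 3 m/s^2, t = 5 s
Using s = v0*t + (1/2)*a*t^2
s = 4*5 + (1/2)*3*5^2
s = 20 + (1/2)*75
s = 20 + 75/2
s = 115/2

115/2 m


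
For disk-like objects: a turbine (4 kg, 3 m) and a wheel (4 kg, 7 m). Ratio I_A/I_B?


Given: M1=4 kg, R1=3 m, M2=4 kg, R2=7 m
For a disk: I = (1/2)*M*R^2, so I_A/I_B = (M1*R1^2)/(M2*R2^2)
M1*R1^2 = 4*9 = 36
M2*R2^2 = 4*49 = 196
I_A/I_B = 36/196 = 9/49

9/49


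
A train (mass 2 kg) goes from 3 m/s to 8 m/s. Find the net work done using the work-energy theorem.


Given: m = 2 kg, v0 = 3 m/s, v = 8 m/s
Using W = (1/2)*m*(v^2 - v0^2)
v^2 = 8^2 = 64
v0^2 = 3^2 = 9
v^2 - v0^2 = 64 - 9 = 55
W = (1/2)*2*55 = 55 J

55 J


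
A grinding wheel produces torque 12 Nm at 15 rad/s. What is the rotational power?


Given: tau = 12 Nm, omega = 15 rad/s
Using P = tau * omega
P = 12 * 15
P = 180 W

180 W


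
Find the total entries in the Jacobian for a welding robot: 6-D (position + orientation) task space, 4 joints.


Given: task space dimension = 6, joints = 4
Jacobian is a 6 x 4 matrix
Total entries = rows * columns
Total = 6 * 4
Total = 24

24


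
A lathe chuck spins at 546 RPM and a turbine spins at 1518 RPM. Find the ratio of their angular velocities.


Given: RPM_A = 546, RPM_B = 1518
omega = 2*pi*RPM/60, so omega_A/omega_B = RPM_A / RPM_B
omega_A/omega_B = 546 / 1518
omega_A/omega_B = 91/253

91/253


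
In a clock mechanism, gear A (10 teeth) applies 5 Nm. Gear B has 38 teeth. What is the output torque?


Given: N1 = 10, N2 = 38, T1 = 5 Nm
Using T2/T1 = N2/N1
T2 = T1 * N2 / N1
T2 = 5 * 38 / 10
T2 = 190 / 10
T2 = 19 Nm

19 Nm


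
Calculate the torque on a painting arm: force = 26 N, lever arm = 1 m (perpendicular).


Given: F = 26 N, r = 1 m, angle = 90 deg (perpendicular)
Using tau = F * r * sin(90)
sin(90) = 1
tau = 26 * 1 * 1
tau = 26 Nm

26 Nm


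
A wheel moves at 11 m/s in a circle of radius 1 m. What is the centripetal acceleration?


Given: v = 11 m/s, r = 1 m
Using a_c = v^2 / r
a_c = 11^2 / 1
a_c = 121 / 1
a_c = 121 m/s^2

121 m/s^2


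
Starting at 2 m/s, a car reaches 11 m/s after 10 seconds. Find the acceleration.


Given: initial velocity v0 = 2 m/s, final velocity v = 11 m/s, time t = 10 s
Using a = (v - v0) / t
a = (11 - 2) / 10
a = 9 / 10
a = 9/10 m/s^2

9/10 m/s^2


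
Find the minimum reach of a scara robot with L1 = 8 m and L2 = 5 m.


Given: L1 = 8 m, L2 = 5 m
For a 2-link planar arm, min reach = |L1 - L2| (second link folded back)
Min reach = |8 - 5|
Min reach = 3 m

3 m


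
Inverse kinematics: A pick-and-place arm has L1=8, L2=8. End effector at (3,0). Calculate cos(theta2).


Given: L1 = 8, L2 = 8, target (x, y) = (3, 0)
Using cos(theta2) = (x^2 + y^2 - L1^2 - L2^2) / (2*L1*L2)
x^2 + y^2 = 3^2 + 0 = 9
L1^2 + L2^2 = 64 + 64 = 128
Numerator = 9 - 128 = -119
Denominator = 2*8*8 = 128
cos(theta2) = -119/128 = -119/128

-119/128


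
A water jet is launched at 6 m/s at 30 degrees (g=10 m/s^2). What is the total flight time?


Given: v0 = 6 m/s, theta = 30 deg, g = 10 m/s^2
sin(30) = 1/2
Using T = 2*v0*sin(theta) / g
T = 2*6*1/2 / 10
T = 6 / 10
T = 3/5 s

3/5 s


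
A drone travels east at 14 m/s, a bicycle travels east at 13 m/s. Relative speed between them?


Given: v_A = 14 m/s east, v_B = 13 m/s east
Both move in the same direction; relative speed = |v_A - v_B|
|14 - 13| = |1|
= 1 m/s

1 m/s


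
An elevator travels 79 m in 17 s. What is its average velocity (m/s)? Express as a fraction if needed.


Given: distance d = 79 m, time t = 17 s
Using v = d / t
v = 79 / 17
v = 79/17 m/s

79/17 m/s


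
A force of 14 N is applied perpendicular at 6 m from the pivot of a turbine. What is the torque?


Given: F = 14 N, r = 6 m, angle = 90 deg (perpendicular)
Using tau = F * r * sin(90)
sin(90) = 1
tau = 14 * 6 * 1
tau = 84 Nm

84 Nm


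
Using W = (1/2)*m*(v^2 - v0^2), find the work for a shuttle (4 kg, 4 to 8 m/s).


Given: m = 4 kg, v0 = 4 m/s, v = 8 m/s
Using W = (1/2)*m*(v^2 - v0^2)
v^2 = 8^2 = 64
v0^2 = 4^2 = 16
v^2 - v0^2 = 64 - 16 = 48
W = (1/2)*4*48 = 96 J

96 J


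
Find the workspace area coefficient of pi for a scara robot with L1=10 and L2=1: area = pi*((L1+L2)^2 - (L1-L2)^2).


Given: L1 = 10, L2 = 1
(L1+L2)^2 = (11)^2 = 121
(L1-L2)^2 = (9)^2 = 81
Difference = 121 - 81 = 40
This equals 4*L1*L2 = 4*10*1 = 40
Workspace area = 40*pi

40


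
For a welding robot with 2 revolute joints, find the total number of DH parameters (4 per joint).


Given: 2 joints, 4 DH parameters per joint (d, theta, a, alpha)
Total DH parameters = number_of_joints * 4
Total = 2 * 4
Total = 8

8


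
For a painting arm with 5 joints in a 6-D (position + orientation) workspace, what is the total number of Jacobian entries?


Given: task space dimension = 6, joints = 5
Jacobian is a 6 x 5 matrix
Total entries = rows * columns
Total = 6 * 5
Total = 30

30


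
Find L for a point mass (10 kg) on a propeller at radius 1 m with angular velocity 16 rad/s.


Given: m = 10 kg, r = 1 m, omega = 16 rad/s
For a point mass: I = m*r^2
I = 10*1^2 = 10*1 = 10
L = I*omega = 10*16
L = 160 kg*m^2/s

160 kg*m^2/s


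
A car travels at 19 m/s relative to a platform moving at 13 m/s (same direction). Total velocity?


Given: object velocity = 19 m/s, platform velocity = 13 m/s (same direction)
Using classical velocity addition: v_total = v_object + v_platform
v_total = 19 + 13
v_total = 32 m/s

32 m/s


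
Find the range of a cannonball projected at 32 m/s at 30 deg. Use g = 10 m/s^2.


Given: v0 = 32 m/s, theta = 30 deg, g = 10 m/s^2
sin(2*30) = sin(60) = sqrt(3)/2
Using R = v0^2 * sin(2*theta) / g
R = 32^2 * (sqrt(3)/2) / 10
R = 1024 * sqrt(3) / 20
R = 256/5*sqrt(3) m

256/5*sqrt(3) m


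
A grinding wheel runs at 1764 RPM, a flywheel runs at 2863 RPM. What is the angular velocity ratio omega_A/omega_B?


Given: RPM_A = 1764, RPM_B = 2863
omega = 2*pi*RPM/60, so omega_A/omega_B = RPM_A / RPM_B
omega_A/omega_B = 1764 / 2863
omega_A/omega_B = 252/409

252/409


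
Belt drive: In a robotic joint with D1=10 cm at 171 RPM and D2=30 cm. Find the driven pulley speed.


Given: D1 = 10 cm, w1 = 171 RPM, D2 = 30 cm
Using D1*w1 = D2*w2
w2 = D1*w1 / D2
w2 = 10*171 / 30
w2 = 1710 / 30
w2 = 57 RPM

57 RPM


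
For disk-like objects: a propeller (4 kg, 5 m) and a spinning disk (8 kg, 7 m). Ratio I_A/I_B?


Given: M1=4 kg, R1=5 m, M2=8 kg, R2=7 m
For a disk: I = (1/2)*M*R^2, so I_A/I_B = (M1*R1^2)/(M2*R2^2)
M1*R1^2 = 4*25 = 100
M2*R2^2 = 8*49 = 392
I_A/I_B = 100/392 = 25/98

25/98


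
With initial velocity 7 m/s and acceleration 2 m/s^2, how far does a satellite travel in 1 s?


Given: v0 = 7 m/s, a = 2 m/s^2, t = 1 s
Using s = v0*t + (1/2)*a*t^2
s = 7*1 + (1/2)*2*1^2
s = 7 + (1/2)*2
s = 7 + 1
s = 8

8 m


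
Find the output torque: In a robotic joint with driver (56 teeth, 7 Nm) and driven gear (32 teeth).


Given: N1 = 56, N2 = 32, T1 = 7 Nm
Using T2/T1 = N2/N1
T2 = T1 * N2 / N1
T2 = 7 * 32 / 56
T2 = 224 / 56
T2 = 4 Nm

4 Nm


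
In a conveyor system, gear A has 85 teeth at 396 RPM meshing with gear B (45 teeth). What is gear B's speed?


Given: N1 = 85 teeth, w1 = 396 RPM, N2 = 45 teeth
Using N1*w1 = N2*w2
w2 = N1*w1 / N2
w2 = 85*396 / 45
w2 = 33660 / 45
w2 = 748 RPM

748 RPM


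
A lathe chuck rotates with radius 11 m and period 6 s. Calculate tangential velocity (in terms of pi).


Given: radius r = 11 m, period T = 6 s
Using v = 2*pi*r / T
v = 2*pi*11 / 6
v = 22*pi / 6
v = 11/3*pi m/s

11/3*pi m/s


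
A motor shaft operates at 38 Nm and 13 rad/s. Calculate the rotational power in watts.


Given: tau = 38 Nm, omega = 13 rad/s
Using P = tau * omega
P = 38 * 13
P = 494 W

494 W


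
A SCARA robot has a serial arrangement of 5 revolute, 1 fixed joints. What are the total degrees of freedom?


Given: serial robot with 5 revolute, 1 fixed joints
DOF contribution per joint type: revolute=1, prismatic=1, spherical=3, fixed=0
DOF = 5*1 + 1*0
DOF = 5

5


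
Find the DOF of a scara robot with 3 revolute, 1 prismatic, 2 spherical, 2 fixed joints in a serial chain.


Given: serial robot with 3 revolute, 1 prismatic, 2 spherical, 2 fixed joints
DOF contribution per joint type: revolute=1, prismatic=1, spherical=3, fixed=0
DOF = 3*1 + 1*1 + 2*3 + 2*0
DOF = 10

10


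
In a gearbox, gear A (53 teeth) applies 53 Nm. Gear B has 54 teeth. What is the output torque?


Given: N1 = 53, N2 = 54, T1 = 53 Nm
Using T2/T1 = N2/N1
T2 = T1 * N2 / N1
T2 = 53 * 54 / 53
T2 = 2862 / 53
T2 = 54 Nm

54 Nm


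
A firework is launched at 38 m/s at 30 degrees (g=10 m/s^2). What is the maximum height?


Given: v0 = 38 m/s, theta = 30 deg, g = 10 m/s^2
sin^2(30) = 1/4
Using H = v0^2 * sin^2(theta) / (2*g)
H = 38^2 * 1/4 / (2*10)
H = 1444 * 1/4 / 20
H = 361 / 20
H = 361/20 m

361/20 m


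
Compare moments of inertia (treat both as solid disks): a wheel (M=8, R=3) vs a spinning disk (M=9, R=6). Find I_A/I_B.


Given: M1=8 kg, R1=3 m, M2=9 kg, R2=6 m
For a disk: I = (1/2)*M*R^2, so I_A/I_B = (M1*R1^2)/(M2*R2^2)
M1*R1^2 = 8*9 = 72
M2*R2^2 = 9*36 = 324
I_A/I_B = 72/324 = 2/9

2/9


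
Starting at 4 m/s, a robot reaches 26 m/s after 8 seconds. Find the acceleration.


Given: initial velocity v0 = 4 m/s, final velocity v = 26 m/s, time t = 8 s
Using a = (v - v0) / t
a = (26 - 4) / 8
a = 22 / 8
a = 11/4 m/s^2

11/4 m/s^2


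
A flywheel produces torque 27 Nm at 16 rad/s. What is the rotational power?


Given: tau = 27 Nm, omega = 16 rad/s
Using P = tau * omega
P = 27 * 16
P = 432 W

432 W


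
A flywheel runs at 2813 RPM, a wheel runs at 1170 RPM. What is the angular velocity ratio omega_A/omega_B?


Given: RPM_A = 2813, RPM_B = 1170
omega = 2*pi*RPM/60, so omega_A/omega_B = RPM_A / RPM_B
omega_A/omega_B = 2813 / 1170
omega_A/omega_B = 2813/1170

2813/1170


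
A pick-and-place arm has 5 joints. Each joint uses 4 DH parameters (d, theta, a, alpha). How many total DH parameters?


Given: 5 joints, 4 DH parameters per joint (d, theta, a, alpha)
Total DH parameters = number_of_joints * 4
Total = 5 * 4
Total = 20

20


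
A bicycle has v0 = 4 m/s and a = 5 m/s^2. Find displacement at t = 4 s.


Given: v0 = 4 m/s, a = 5 m/s^2, t = 4 s
Using s = v0*t + (1/2)*a*t^2
s = 4*4 + (1/2)*5*4^2
s = 16 + (1/2)*80
s = 16 + 40
s = 56

56 m


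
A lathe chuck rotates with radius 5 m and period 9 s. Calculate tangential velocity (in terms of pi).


Given: radius r = 5 m, period T = 9 s
Using v = 2*pi*r / T
v = 2*pi*5 / 9
v = 10*pi / 9
v = 10/9*pi m/s

10/9*pi m/s


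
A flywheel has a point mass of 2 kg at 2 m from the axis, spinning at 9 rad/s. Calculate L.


Given: m = 2 kg, r = 2 m, omega = 9 rad/s
For a point mass: I = m*r^2
I = 2*2^2 = 2*4 = 8
L = I*omega = 8*9
L = 72 kg*m^2/s

72 kg*m^2/s


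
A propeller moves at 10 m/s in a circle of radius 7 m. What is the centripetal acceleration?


Given: v = 10 m/s, r = 7 m
Using a_c = v^2 / r
a_c = 10^2 / 7
a_c = 100 / 7
a_c = 100/7 m/s^2

100/7 m/s^2


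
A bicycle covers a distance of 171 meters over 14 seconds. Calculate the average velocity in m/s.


Given: distance d = 171 m, time t = 14 s
Using v = d / t
v = 171 / 14
v = 171/14 m/s

171/14 m/s


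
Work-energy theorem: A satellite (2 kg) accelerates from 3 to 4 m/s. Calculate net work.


Given: m = 2 kg, v0 = 3 m/s, v = 4 m/s
Using W = (1/2)*m*(v^2 - v0^2)
v^2 = 4^2 = 16
v0^2 = 3^2 = 9
v^2 - v0^2 = 16 - 9 = 7
W = (1/2)*2*7 = 7 J

7 J


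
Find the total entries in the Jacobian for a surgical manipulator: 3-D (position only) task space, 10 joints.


Given: task space dimension = 3, joints = 10
Jacobian is a 3 x 10 matrix
Total entries = rows * columns
Total = 3 * 10
Total = 30

30


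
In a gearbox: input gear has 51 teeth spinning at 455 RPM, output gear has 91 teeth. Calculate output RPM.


Given: N1 = 51 teeth, w1 = 455 RPM, N2 = 91 teeth
Using N1*w1 = N2*w2
w2 = N1*w1 / N2
w2 = 51*455 / 91
w2 = 23205 / 91
w2 = 255 RPM

255 RPM


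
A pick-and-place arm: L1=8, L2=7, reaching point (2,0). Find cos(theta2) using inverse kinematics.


Given: L1 = 8, L2 = 7, target (x, y) = (2, 0)
Using cos(theta2) = (x^2 + y^2 - L1^2 - L2^2) / (2*L1*L2)
x^2 + y^2 = 2^2 + 0 = 4
L1^2 + L2^2 = 64 + 49 = 113
Numerator = 4 - 113 = -109
Denominator = 2*8*7 = 112
cos(theta2) = -109/112 = -109/112

-109/112


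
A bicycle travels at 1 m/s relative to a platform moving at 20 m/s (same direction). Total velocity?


Given: object velocity = 1 m/s, platform velocity = 20 m/s (same direction)
Using classical velocity addition: v_total = v_object + v_platform
v_total = 1 + 20
v_total = 21 m/s

21 m/s


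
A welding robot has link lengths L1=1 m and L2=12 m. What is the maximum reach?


Given: L1 = 1 m, L2 = 12 m
For a 2-link planar arm, max reach = L1 + L2 (fully extended)
Max reach = 1 + 12
Max reach = 13 m

13 m


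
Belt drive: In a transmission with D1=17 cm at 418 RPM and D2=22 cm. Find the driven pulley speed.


Given: D1 = 17 cm, w1 = 418 RPM, D2 = 22 cm
Using D1*w1 = D2*w2
w2 = D1*w1 / D2
w2 = 17*418 / 22
w2 = 7106 / 22
w2 = 323 RPM

323 RPM


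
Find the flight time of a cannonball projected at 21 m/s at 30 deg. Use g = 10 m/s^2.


Given: v0 = 21 m/s, theta = 30 deg, g = 10 m/s^2
sin(30) = 1/2
Using T = 2*v0*sin(theta) / g
T = 2*21*1/2 / 10
T = 21 / 10
T = 21/10 s

21/10 s


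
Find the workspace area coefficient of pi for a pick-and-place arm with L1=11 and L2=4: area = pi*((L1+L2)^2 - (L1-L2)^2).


Given: L1 = 11, L2 = 4
(L1+L2)^2 = (15)^2 = 225
(L1-L2)^2 = (7)^2 = 49
Difference = 225 - 49 = 176
This equals 4*L1*L2 = 4*11*4 = 176
Workspace area = 176*pi

176
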